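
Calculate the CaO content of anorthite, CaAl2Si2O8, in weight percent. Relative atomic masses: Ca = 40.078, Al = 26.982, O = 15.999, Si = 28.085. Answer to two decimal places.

M(CaAl2Si2O8) = 278.204 g/mol; M(CaO) = 56.077 g/mol.
Moles CaO per formula unit = 1 Ca ÷ 1 = 1.0000.
CaO fraction = (1.0000 × 56.077) / 278.204 = 56.077/278.204 = 0.2016.

20.16 wt%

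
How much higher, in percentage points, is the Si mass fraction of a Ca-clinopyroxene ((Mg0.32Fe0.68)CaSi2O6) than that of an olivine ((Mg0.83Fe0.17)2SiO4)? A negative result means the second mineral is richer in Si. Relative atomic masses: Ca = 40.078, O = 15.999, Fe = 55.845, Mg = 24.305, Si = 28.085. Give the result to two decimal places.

M((Mg0.32Fe0.68)CaSi2O6) = 237.994 g/mol, so wt% Si = 56.170/237.994 × 100 = 23.60%.
M((Mg0.83Fe0.17)2SiO4) = 151.415 g/mol, so wt% Si = 28.085/151.415 × 100 = 18.55%.
23.60 − 18.55 = 5.05 pp.

5.05 percentage points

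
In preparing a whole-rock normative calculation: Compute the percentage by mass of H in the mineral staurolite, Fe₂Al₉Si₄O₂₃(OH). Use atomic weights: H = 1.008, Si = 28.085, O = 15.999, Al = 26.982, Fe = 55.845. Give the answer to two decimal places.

Molar mass of Fe₂Al₉Si₄O₂₃(OH): 2*55.845 + 9*26.982 + 4*28.085 + 24*15.999 + 1*1.008 = 851.852 g/mol.
Mass of H per formula unit: 1 × 1.008 = 1.008 g.
Weight fraction H = 1.008 / 851.852 = 0.0012.

0.12 weight percent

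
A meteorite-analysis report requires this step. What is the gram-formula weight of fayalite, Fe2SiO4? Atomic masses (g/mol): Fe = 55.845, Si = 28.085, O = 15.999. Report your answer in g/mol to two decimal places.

The formula mass is the sum 2*55.845 + 1*28.085 + 4*15.999.

203.77 g/mol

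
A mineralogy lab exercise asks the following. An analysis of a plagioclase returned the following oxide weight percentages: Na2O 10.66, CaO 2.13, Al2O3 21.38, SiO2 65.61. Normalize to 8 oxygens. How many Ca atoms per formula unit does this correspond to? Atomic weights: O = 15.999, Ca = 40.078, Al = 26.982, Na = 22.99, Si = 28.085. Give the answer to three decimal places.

0.101 Ca apfu

Na2O (M=61.979): mol = 0.17199; Na = 0.34398, O = 0.17199.
CaO (M=56.077): mol = 0.03798; Ca = 0.03798, O = 0.03798.
Al2O3 (M=101.961): mol = 0.20969; Al = 0.41938, O = 0.62907.
SiO2 (M=60.083): mol = 1.09199; Si = 1.09199, O = 2.18398.
ΣO = 3.02302; factor = 8/ΣO = 2.64636.
Ca apfu = 0.03798 × 2.64636 = 0.101.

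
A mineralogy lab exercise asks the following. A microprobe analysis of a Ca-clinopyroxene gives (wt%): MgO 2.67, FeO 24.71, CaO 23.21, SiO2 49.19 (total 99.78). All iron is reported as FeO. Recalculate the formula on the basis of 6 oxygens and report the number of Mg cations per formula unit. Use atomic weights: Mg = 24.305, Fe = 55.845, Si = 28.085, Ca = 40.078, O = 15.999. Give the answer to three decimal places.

0.161 Mg apfu

MgO: 2.67/40.304 = 0.06625 mol → 0.06625 mol Mg, 0.06625 mol O.
FeO: 24.71/71.844 = 0.34394 mol → 0.34394 mol Fe, 0.34394 mol O.
CaO: 23.21/56.077 = 0.41390 mol → 0.41390 mol Ca, 0.41390 mol O.
SiO2: 49.19/60.083 = 0.81870 mol → 0.81870 mol Si, 1.63740 mol O.
Total oxygen = 2.46149 mol. Normalization factor = 6/2.46149 = 2.43755.
Mg per 6 O = 0.06625 × 2.43755 = 0.161.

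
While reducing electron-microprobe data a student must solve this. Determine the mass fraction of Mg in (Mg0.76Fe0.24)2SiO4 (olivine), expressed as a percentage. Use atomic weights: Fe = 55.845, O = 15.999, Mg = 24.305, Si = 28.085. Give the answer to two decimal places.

23.71 mass %

Molar mass of (Mg0.76Fe0.24)2SiO4: 1.52×24.305 + 0.48×55.845 + 1×28.085 + 4×15.999 = 155.830 g/mol.
Mass of Mg per formula unit: 1.52 × 24.305 = 36.944 g.
Weight fraction Mg = 36.944 / 155.830 = 0.2371.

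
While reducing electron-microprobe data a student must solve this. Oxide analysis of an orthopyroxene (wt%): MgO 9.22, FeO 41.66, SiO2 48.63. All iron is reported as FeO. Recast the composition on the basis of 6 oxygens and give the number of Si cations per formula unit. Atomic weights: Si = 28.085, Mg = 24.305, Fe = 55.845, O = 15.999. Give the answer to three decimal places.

2.001 Si apfu

MgO (M=40.304): mol = 0.22876; Mg = 0.22876, O = 0.22876.
FeO (M=71.844): mol = 0.57987; Fe = 0.57987, O = 0.57987.
SiO2 (M=60.083): mol = 0.80938; Si = 0.80938, O = 1.61876.
ΣO = 2.42739; factor = 6/ΣO = 2.47179.
Si apfu = 0.80938 × 2.47179 = 2.001.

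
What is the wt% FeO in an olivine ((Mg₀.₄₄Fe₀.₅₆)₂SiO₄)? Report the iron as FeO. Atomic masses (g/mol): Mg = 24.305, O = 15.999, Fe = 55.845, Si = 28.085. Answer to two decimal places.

45.71 wt%

Molar mass of (Mg₀.₄₄Fe₀.₅₆)₂SiO₄ = 0.88×24.305 + 1.12×55.845 + 1×28.085 + 4×15.999 = 176.016 g/mol.
Each formula unit contains 1.12 Fe, equivalent to 1.12/1 = 1.1200 mol FeO.
M(FeO) = 1×55.845 + 1×15.999 = 71.844 g/mol.
Mass of FeO per formula unit = 1.1200 × 71.844 = 80.465 g.
FeO wt% = 80.465 / 176.016 × 100 = 45.71%.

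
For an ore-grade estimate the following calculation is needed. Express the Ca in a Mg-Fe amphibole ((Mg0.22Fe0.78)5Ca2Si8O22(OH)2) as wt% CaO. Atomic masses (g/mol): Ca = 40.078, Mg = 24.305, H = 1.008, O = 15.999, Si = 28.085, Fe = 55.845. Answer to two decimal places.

11.99 wt%

Formula mass = 935.359 g/mol.
2 Ca → 2.0000 mol CaO per formula unit; M(CaO) = 56.077, so CaO mass = 112.154 g.
112.154/935.359 × 100 = 11.99 wt%.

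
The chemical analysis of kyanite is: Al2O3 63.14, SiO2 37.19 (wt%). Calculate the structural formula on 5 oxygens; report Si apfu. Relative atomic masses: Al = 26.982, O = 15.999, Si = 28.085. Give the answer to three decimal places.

Al2O3 (M=101.961): mol = 0.61926; Al = 1.23852, O = 1.85778.
SiO2 (M=60.083): mol = 0.61898; Si = 0.61898, O = 1.23796.
ΣO = 3.09574; factor = 5/ΣO = 1.61512.
Si apfu = 0.61898 × 1.61512 = 1.000.

1.000 Si apfu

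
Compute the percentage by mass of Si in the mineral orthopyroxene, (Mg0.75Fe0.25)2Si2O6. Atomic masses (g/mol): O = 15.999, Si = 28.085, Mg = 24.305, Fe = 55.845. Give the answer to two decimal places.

Molar mass of (Mg0.75Fe0.25)2Si2O6: 1.50×24.305 + 0.50×55.845 + 2×28.085 + 6×15.999 = 216.544 g/mol.
Mass of Si per formula unit: 2 × 28.085 = 56.170 g.
Weight fraction Si = 56.170 / 216.544 = 0.2594.

25.94 weight percent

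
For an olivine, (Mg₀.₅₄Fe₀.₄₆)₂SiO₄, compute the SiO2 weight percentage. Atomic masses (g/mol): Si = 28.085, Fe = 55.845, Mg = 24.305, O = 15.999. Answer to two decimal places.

Molar mass of (Mg₀.₅₄Fe₀.₄₆)₂SiO₄ = 1.08*24.305 + 0.92*55.845 + 1*28.085 + 4*15.999 = 169.708 g/mol.
Each formula unit contains 1 Si, equivalent to 1/1 = 1.0000 mol SiO2.
M(SiO2) = 1×28.085 + 2×15.999 = 60.083 g/mol.
Mass of SiO2 per formula unit = 1.0000 × 60.083 = 60.083 g.
SiO2 wt% = 60.083 / 169.708 × 100 = 35.40%.

35.40 wt%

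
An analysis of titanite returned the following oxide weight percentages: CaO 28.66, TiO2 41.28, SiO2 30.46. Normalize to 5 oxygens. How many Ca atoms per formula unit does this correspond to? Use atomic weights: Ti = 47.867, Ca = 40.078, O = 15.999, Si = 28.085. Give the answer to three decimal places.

28.66 wt% CaO ÷ 56.077 g/mol = 0.51108 mol, giving 0.51108 Ca and 0.51108 O.
41.28 wt% TiO2 ÷ 79.865 g/mol = 0.51687 mol, giving 0.51687 Ti and 1.03374 O.
30.46 wt% SiO2 ÷ 60.083 g/mol = 0.50697 mol, giving 0.50697 Si and 1.01394 O.
Oxygen sums to 2.55876; scaling by 5/2.55876 = 1.95407 puts the formula on 5 O.
Ca: 0.51108 × 1.95407 = 0.999 atoms per formula unit.

0.999 Ca apfu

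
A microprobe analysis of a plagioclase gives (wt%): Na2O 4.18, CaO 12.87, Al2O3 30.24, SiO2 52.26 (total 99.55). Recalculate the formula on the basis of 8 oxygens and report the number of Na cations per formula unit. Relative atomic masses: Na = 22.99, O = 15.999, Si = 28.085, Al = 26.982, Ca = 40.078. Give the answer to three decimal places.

Na2O (M=61.979): mol = 0.06744; Na = 0.13488, O = 0.06744.
CaO (M=56.077): mol = 0.22951; Ca = 0.22951, O = 0.22951.
Al2O3 (M=101.961): mol = 0.29658; Al = 0.59316, O = 0.88974.
SiO2 (M=60.083): mol = 0.86980; Si = 0.86980, O = 1.73960.
ΣO = 2.92629; factor = 8/ΣO = 2.73384.
Na apfu = 0.13488 × 2.73384 = 0.369.

0.369 Na apfu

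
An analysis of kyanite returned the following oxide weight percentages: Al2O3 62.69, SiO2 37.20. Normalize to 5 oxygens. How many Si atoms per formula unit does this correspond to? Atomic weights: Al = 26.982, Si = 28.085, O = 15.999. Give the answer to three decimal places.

Al2O3 (M=101.961): mol = 0.61484; Al = 1.22968, O = 1.84452.
SiO2 (M=60.083): mol = 0.61914; Si = 0.61914, O = 1.23828.
ΣO = 3.08280; factor = 5/ΣO = 1.62190.
Si apfu = 0.61914 × 1.62190 = 1.004.

1.004 Si apfu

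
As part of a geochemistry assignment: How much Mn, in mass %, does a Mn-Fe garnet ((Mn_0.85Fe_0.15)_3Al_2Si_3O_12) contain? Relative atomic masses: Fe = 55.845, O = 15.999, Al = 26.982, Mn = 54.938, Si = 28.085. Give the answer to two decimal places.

Formula mass = 2.55*54.938 + 0.45*55.845 + 2*26.982 + 3*28.085 + 12*15.999 = 495.429 g/mol, of which 140.092 g is Mn.
So Mn makes up 140.092/495.429 = 0.2828 of the mass, i.e. 28.28%.

28.28 mass %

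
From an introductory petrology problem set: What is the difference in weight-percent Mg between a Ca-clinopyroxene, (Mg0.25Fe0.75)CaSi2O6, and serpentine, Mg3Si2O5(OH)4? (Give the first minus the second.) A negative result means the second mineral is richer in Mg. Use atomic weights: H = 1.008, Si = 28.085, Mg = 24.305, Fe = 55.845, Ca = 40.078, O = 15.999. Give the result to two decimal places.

-23.78 percentage points

First mineral: 6.076 g Mg in 240.202 g formula = 2.53 wt% Mg.
Second mineral: 72.915 g Mg in 277.108 g formula = 26.31 wt% Mg.
2.53% − 26.31% gives a difference of -23.78 percentage points.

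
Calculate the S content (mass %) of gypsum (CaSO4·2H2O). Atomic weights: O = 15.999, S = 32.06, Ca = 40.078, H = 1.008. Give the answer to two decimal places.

Formula mass = 1*40.078 + 1*32.06 + 6*15.999 + 4*1.008 = 172.164 g/mol, of which 32.060 g is S.
So S makes up 32.060/172.164 = 0.1862 of the mass, i.e. 18.62%.

18.62 mass %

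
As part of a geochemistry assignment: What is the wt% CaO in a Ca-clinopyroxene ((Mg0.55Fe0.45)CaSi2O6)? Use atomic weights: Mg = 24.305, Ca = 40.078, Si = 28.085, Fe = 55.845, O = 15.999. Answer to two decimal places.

Molar mass of (Mg0.55Fe0.45)CaSi2O6 = 0.55*24.305 + 0.45*55.845 + 1*40.078 + 2*28.085 + 6*15.999 = 230.740 g/mol.
Each formula unit contains 1 Ca, equivalent to 1/1 = 1.0000 mol CaO.
M(CaO) = 1×40.078 + 1×15.999 = 56.077 g/mol.
Mass of CaO per formula unit = 1.0000 × 56.077 = 56.077 g.
CaO wt% = 56.077 / 230.740 × 100 = 24.30%.

24.30 wt%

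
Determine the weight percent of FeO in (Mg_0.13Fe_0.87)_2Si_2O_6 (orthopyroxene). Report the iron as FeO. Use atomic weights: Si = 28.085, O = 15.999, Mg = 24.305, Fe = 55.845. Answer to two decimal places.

48.90 wt%

Molar mass of (Mg_0.13Fe_0.87)_2Si_2O_6 = 0.26·24.305 + 1.74·55.845 + 2·28.085 + 6·15.999 = 255.654 g/mol.
Each formula unit contains 1.74 Fe, equivalent to 1.74/1 = 1.7400 mol FeO.
M(FeO) = 1×55.845 + 1×15.999 = 71.844 g/mol.
Mass of FeO per formula unit = 1.7400 × 71.844 = 125.009 g.
FeO wt% = 125.009 / 255.654 × 100 = 48.90%.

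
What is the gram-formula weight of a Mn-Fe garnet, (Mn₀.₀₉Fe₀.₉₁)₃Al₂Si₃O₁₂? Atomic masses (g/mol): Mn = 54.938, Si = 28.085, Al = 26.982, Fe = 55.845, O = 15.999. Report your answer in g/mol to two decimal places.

M = 0.27·54.938 + 2.73·55.845 + 2·26.982 + 3·28.085 + 12·15.999

497.50 g/mol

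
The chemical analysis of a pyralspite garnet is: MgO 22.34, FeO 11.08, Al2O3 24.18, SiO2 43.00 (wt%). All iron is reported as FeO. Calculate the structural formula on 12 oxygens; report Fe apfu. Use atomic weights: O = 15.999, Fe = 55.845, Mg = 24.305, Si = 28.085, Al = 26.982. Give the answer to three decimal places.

0.649 Fe apfu

MgO (M=40.304): mol = 0.55429; Mg = 0.55429, O = 0.55429.
FeO (M=71.844): mol = 0.15422; Fe = 0.15422, O = 0.15422.
Al2O3 (M=101.961): mol = 0.23715; Al = 0.47430, O = 0.71145.
SiO2 (M=60.083): mol = 0.71568; Si = 0.71568, O = 1.43136.
ΣO = 2.85132; factor = 12/ΣO = 4.20858.
Fe apfu = 0.15422 × 4.20858 = 0.649.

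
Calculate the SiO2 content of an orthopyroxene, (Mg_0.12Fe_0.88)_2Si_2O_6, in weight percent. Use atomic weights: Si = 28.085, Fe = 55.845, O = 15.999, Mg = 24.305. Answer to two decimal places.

46.89 wt%

M((Mg_0.12Fe_0.88)_2Si_2O_6) = 256.284 g/mol; M(SiO2) = 60.083 g/mol.
Moles SiO2 per formula unit = 2 Si ÷ 1 = 2.0000.
SiO2 fraction = (2.0000 × 60.083) / 256.284 = 120.166/256.284 = 0.4689.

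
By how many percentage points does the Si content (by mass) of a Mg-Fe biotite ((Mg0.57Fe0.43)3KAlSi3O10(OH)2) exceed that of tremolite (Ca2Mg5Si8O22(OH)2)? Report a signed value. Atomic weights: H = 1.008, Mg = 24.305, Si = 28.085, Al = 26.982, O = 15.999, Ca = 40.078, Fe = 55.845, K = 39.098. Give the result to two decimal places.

First mineral: 84.255 g Si in 457.941 g formula = 18.40 wt% Si.
Second mineral: 224.680 g Si in 812.353 g formula = 27.66 wt% Si.
18.40% − 27.66% gives a difference of -9.26 percentage points.

-9.26 percentage points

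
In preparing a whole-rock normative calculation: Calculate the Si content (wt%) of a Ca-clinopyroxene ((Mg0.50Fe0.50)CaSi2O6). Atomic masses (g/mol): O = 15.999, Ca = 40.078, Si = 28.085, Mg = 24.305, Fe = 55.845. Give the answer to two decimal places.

Molar mass of (Mg0.50Fe0.50)CaSi2O6: 0.50·24.305 + 0.50·55.845 + 1·40.078 + 2·28.085 + 6·15.999 = 232.317 g/mol.
Mass of Si per formula unit: 2 × 28.085 = 56.170 g.
Weight fraction Si = 56.170 / 232.317 = 0.2418.

24.18 wt%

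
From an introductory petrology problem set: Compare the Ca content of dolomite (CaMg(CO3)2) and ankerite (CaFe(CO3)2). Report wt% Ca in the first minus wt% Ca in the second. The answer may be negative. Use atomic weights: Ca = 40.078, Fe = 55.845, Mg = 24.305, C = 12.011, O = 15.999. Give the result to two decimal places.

M(CaMg(CO3)2) = 184.399 g/mol, so wt% Ca = 40.078/184.399 × 100 = 21.73%.
M(CaFe(CO3)2) = 215.939 g/mol, so wt% Ca = 40.078/215.939 × 100 = 18.56%.
21.73 − 18.56 = 3.17 pp.

3.17 percentage points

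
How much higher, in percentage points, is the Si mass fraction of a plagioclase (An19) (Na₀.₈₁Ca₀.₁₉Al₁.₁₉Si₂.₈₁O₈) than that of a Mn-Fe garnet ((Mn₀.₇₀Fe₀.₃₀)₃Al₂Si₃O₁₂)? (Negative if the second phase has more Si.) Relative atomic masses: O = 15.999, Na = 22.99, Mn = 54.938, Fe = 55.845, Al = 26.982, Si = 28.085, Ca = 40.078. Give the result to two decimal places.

First mineral: 78.919 g Si in 265.256 g formula = 29.75 wt% Si.
Second mineral: 84.255 g Si in 495.837 g formula = 16.99 wt% Si.
29.75% − 16.99% gives a difference of 12.76 percentage points.

12.76 percentage points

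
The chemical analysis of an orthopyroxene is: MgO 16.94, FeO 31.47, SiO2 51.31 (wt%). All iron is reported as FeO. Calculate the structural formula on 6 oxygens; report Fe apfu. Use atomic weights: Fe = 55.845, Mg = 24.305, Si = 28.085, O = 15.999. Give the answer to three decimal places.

1.024 Fe apfu

MgO: 16.94/40.304 = 0.42031 mol → 0.42031 mol Mg, 0.42031 mol O.
FeO: 31.47/71.844 = 0.43803 mol → 0.43803 mol Fe, 0.43803 mol O.
SiO2: 51.31/60.083 = 0.85399 mol → 0.85399 mol Si, 1.70798 mol O.
Total oxygen = 2.56632 mol. Normalization factor = 6/2.56632 = 2.33798.
Fe per 6 O = 0.43803 × 2.33798 = 1.024.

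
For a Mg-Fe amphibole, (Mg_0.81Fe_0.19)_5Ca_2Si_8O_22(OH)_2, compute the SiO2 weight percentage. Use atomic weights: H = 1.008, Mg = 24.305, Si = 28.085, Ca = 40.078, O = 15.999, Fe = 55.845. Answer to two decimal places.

57.06 wt%

Formula mass = 842.316 g/mol.
8 Si → 8.0000 mol SiO2 per formula unit; M(SiO2) = 60.083, so SiO2 mass = 480.664 g.
480.664/842.316 × 100 = 57.06 wt%.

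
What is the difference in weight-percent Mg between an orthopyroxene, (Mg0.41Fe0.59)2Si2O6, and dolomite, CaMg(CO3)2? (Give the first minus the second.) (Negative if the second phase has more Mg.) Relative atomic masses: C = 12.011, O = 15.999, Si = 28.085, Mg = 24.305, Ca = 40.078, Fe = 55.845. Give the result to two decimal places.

-4.81 percentage points

M((Mg0.41Fe0.59)2Si2O6) = 237.991 g/mol, so wt% Mg = 19.930/237.991 × 100 = 8.37%.
M(CaMg(CO3)2) = 184.399 g/mol, so wt% Mg = 24.305/184.399 × 100 = 13.18%.
8.37 − 13.18 = -4.81 pp.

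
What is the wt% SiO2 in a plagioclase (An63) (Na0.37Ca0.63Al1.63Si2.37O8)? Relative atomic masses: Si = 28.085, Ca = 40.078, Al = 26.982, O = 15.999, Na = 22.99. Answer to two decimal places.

52.30 wt%

Formula mass = 272.290 g/mol.
2.37 Si → 2.3700 mol SiO2 per formula unit; M(SiO2) = 60.083, so SiO2 mass = 142.397 g.
142.397/272.290 × 100 = 52.30 wt%.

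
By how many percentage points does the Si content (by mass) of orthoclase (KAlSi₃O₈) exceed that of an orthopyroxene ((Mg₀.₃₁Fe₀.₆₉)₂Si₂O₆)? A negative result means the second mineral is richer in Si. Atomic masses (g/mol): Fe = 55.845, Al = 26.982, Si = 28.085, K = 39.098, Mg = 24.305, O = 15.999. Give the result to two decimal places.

M(KAlSi₃O₈) = 278.327 g/mol, so wt% Si = 84.255/278.327 × 100 = 30.27%.
M((Mg₀.₃₁Fe₀.₆₉)₂Si₂O₆) = 244.299 g/mol, so wt% Si = 56.170/244.299 × 100 = 22.99%.
30.27 − 22.99 = 7.28 pp.

7.28 percentage points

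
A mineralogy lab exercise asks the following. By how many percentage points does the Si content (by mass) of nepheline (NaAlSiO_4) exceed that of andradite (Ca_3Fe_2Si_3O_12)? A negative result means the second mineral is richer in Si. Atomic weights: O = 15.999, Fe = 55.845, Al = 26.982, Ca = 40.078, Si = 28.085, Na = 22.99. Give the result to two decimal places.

Si in NaAlSiO_4: molar mass 142.053 g/mol; 1×28.085 = 28.085 g → 19.77 wt%.
Si in Ca_3Fe_2Si_3O_12: molar mass 508.167 g/mol; 3×28.085 = 84.255 g → 16.58 wt%.
Difference = 19.77 − 16.58 = 3.19 percentage points.

3.19 percentage points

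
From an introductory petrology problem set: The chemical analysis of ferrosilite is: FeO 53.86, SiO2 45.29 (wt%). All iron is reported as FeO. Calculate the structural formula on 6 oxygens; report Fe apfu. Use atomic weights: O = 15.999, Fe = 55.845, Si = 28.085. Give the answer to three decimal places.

53.86 wt% FeO ÷ 71.844 g/mol = 0.74968 mol, giving 0.74968 Fe and 0.74968 O.
45.29 wt% SiO2 ÷ 60.083 g/mol = 0.75379 mol, giving 0.75379 Si and 1.50758 O.
Oxygen sums to 2.25726; scaling by 6/2.25726 = 2.65809 puts the formula on 6 O.
Fe: 0.74968 × 2.65809 = 1.993 atoms per formula unit.

1.993 Fe apfu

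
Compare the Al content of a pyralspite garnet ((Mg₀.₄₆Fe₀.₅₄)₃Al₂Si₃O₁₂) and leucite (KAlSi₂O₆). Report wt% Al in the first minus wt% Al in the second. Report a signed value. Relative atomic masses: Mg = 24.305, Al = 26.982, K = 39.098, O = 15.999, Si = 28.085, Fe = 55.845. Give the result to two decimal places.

M((Mg₀.₄₆Fe₀.₅₄)₃Al₂Si₃O₁₂) = 454.217 g/mol, so wt% Al = 53.964/454.217 × 100 = 11.88%.
M(KAlSi₂O₆) = 218.244 g/mol, so wt% Al = 26.982/218.244 × 100 = 12.36%.
11.88 − 12.36 = -0.48 pp.

-0.48 percentage points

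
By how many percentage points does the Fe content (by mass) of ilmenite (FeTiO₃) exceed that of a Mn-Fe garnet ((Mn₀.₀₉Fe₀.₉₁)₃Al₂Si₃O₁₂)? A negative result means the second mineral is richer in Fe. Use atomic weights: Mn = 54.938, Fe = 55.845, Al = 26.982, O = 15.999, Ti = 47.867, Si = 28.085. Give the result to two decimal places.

6.17 percentage points

Fe in FeTiO₃: molar mass 151.709 g/mol; 1×55.845 = 55.845 g → 36.81 wt%.
Fe in (Mn₀.₀₉Fe₀.₉₁)₃Al₂Si₃O₁₂: molar mass 497.497 g/mol; 2.73×55.845 = 152.457 g → 30.64 wt%.
Difference = 36.81 − 30.64 = 6.17 percentage points.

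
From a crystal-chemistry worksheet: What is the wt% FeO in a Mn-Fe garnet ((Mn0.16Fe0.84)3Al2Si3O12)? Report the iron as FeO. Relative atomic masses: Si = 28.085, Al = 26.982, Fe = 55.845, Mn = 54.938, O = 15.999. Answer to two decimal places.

Molar mass of (Mn0.16Fe0.84)3Al2Si3O12 = 0.48×54.938 + 2.52×55.845 + 2×26.982 + 3×28.085 + 12×15.999 = 497.307 g/mol.
Each formula unit contains 2.52 Fe, equivalent to 2.52/1 = 2.5200 mol FeO.
M(FeO) = 1×55.845 + 1×15.999 = 71.844 g/mol.
Mass of FeO per formula unit = 2.5200 × 71.844 = 181.047 g.
FeO wt% = 181.047 / 497.307 × 100 = 36.41%.

36.41 wt%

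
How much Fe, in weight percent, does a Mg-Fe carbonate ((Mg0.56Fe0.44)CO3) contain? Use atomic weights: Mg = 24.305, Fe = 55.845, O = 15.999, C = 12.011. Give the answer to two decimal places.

25.02 weight percent

Molar mass of (Mg0.56Fe0.44)CO3: 0.56×24.305 + 0.44×55.845 + 1×12.011 + 3×15.999 = 98.191 g/mol.
Mass of Fe per formula unit: 0.44 × 55.845 = 24.572 g.
Weight fraction Fe = 24.572 / 98.191 = 0.2502.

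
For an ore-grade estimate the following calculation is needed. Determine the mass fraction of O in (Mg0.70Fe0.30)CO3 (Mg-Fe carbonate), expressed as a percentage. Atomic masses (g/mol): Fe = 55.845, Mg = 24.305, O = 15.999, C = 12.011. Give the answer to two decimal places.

51.18 mass %

Molar mass of (Mg0.70Fe0.30)CO3: 0.70*24.305 + 0.30*55.845 + 1*12.011 + 3*15.999 = 93.775 g/mol.
Mass of O per formula unit: 3 × 15.999 = 47.997 g.
Weight fraction O = 47.997 / 93.775 = 0.5118.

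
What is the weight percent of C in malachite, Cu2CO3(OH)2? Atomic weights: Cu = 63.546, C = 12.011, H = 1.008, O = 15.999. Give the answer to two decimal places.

5.43 mass %

Molar mass of Cu2CO3(OH)2: 2*63.546 + 1*12.011 + 5*15.999 + 2*1.008 = 221.114 g/mol.
Mass of C per formula unit: 1 × 12.011 = 12.011 g.
Weight fraction C = 12.011 / 221.114 = 0.0543.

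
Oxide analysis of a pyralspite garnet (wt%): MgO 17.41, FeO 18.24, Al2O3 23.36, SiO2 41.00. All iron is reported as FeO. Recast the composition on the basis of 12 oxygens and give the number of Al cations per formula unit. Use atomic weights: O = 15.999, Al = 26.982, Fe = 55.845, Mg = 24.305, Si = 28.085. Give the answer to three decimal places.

MgO: 17.41/40.304 = 0.43197 mol → 0.43197 mol Mg, 0.43197 mol O.
FeO: 18.24/71.844 = 0.25388 mol → 0.25388 mol Fe, 0.25388 mol O.
Al2O3: 23.36/101.961 = 0.22911 mol → 0.45822 mol Al, 0.68733 mol O.
SiO2: 41.00/60.083 = 0.68239 mol → 0.68239 mol Si, 1.36478 mol O.
Total oxygen = 2.73796 mol. Normalization factor = 12/2.73796 = 4.38283.
Al per 12 O = 0.45822 × 4.38283 = 2.008.

2.008 Al apfu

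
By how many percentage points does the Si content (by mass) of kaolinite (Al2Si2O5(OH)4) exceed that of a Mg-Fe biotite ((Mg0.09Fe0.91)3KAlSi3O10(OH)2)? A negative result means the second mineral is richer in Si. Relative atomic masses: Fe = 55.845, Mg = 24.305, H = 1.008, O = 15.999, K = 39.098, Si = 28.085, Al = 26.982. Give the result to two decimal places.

5.02 percentage points

M(Al2Si2O5(OH)4) = 258.157 g/mol, so wt% Si = 56.170/258.157 × 100 = 21.76%.
M((Mg0.09Fe0.91)3KAlSi3O10(OH)2) = 503.358 g/mol, so wt% Si = 84.255/503.358 × 100 = 16.74%.
21.76 − 16.74 = 5.02 pp.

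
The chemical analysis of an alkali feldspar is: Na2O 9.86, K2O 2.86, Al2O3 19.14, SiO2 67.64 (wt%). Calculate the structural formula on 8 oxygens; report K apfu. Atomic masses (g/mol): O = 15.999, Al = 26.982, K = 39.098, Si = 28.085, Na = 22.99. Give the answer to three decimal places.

Na2O (M=61.979): mol = 0.15909; Na = 0.31818, O = 0.15909.
K2O (M=94.195): mol = 0.03036; K = 0.06072, O = 0.03036.
Al2O3 (M=101.961): mol = 0.18772; Al = 0.37544, O = 0.56316.
SiO2 (M=60.083): mol = 1.12578; Si = 1.12578, O = 2.25156.
ΣO = 3.00417; factor = 8/ΣO = 2.66297.
K apfu = 0.06072 × 2.66297 = 0.162.

0.162 K apfu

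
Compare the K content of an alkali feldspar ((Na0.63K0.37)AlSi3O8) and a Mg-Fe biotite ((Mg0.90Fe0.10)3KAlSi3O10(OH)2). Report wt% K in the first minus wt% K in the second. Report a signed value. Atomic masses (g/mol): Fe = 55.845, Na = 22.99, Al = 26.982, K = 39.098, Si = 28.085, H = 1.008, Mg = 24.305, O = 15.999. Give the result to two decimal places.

First mineral: 14.466 g K in 268.179 g formula = 5.39 wt% K.
Second mineral: 39.098 g K in 426.716 g formula = 9.16 wt% K.
5.39% − 9.16% gives a difference of -3.77 percentage points.

-3.77 percentage points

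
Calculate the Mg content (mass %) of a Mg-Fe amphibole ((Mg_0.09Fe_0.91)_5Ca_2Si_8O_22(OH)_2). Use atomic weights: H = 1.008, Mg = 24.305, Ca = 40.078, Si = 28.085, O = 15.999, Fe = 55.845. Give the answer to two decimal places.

Molar mass of (Mg_0.09Fe_0.91)_5Ca_2Si_8O_22(OH)_2: 0.45·24.305 + 4.55·55.845 + 2·40.078 + 8·28.085 + 24·15.999 + 2·1.008 = 955.860 g/mol.
Mass of Mg per formula unit: 0.45 × 24.305 = 10.937 g.
Weight fraction Mg = 10.937 / 955.860 = 0.0114.

1.14 mass %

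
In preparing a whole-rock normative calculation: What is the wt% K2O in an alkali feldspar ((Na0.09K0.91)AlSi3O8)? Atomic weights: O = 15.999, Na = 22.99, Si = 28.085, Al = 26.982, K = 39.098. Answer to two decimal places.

15.48 wt%

Molar mass of (Na0.09K0.91)AlSi3O8 = 0.09*22.99 + 0.91*39.098 + 1*26.982 + 3*28.085 + 8*15.999 = 276.877 g/mol.
Each formula unit contains 0.91 K, equivalent to 0.91/2 = 0.4550 mol K2O.
M(K2O) = 2×39.098 + 1×15.999 = 94.195 g/mol.
Mass of K2O per formula unit = 0.4550 × 94.195 = 42.859 g.
K2O wt% = 42.859 / 276.877 × 100 = 15.48%.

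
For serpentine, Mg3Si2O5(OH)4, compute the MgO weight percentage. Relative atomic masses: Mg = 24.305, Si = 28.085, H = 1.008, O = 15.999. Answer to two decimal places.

Formula mass = 277.108 g/mol.
3 Mg → 3.0000 mol MgO per formula unit; M(MgO) = 40.304, so MgO mass = 120.912 g.
120.912/277.108 × 100 = 43.63 wt%.

43.63 wt%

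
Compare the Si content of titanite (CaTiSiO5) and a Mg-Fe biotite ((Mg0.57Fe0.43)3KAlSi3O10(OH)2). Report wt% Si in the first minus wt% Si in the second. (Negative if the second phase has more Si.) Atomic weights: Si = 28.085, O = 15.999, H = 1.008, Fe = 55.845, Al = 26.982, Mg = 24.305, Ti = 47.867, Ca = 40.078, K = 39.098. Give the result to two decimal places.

First mineral: 28.085 g Si in 196.025 g formula = 14.33 wt% Si.
Second mineral: 84.255 g Si in 457.941 g formula = 18.40 wt% Si.
14.33% − 18.40% gives a difference of -4.07 percentage points.

-4.07 percentage points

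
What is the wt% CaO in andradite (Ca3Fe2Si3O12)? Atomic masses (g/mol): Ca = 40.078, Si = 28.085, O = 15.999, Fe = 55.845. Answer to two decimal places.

Formula mass = 508.167 g/mol.
3 Ca → 3.0000 mol CaO per formula unit; M(CaO) = 56.077, so CaO mass = 168.231 g.
168.231/508.167 × 100 = 33.11 wt%.

33.11 wt%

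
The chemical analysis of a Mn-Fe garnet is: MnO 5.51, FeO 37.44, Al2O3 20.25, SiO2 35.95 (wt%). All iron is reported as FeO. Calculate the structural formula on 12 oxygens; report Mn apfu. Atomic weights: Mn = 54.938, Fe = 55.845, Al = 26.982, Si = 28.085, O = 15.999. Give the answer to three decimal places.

MnO: 5.51/70.937 = 0.07767 mol → 0.07767 mol Mn, 0.07767 mol O.
FeO: 37.44/71.844 = 0.52113 mol → 0.52113 mol Fe, 0.52113 mol O.
Al2O3: 20.25/101.961 = 0.19861 mol → 0.39722 mol Al, 0.59583 mol O.
SiO2: 35.95/60.083 = 0.59834 mol → 0.59834 mol Si, 1.19668 mol O.
Total oxygen = 2.39131 mol. Normalization factor = 12/2.39131 = 5.01817.
Mn per 12 O = 0.07767 × 5.01817 = 0.390.

0.390 Mn apfu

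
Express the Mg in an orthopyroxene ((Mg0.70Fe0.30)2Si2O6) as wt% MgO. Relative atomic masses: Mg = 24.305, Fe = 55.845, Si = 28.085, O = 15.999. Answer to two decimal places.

Formula mass = 219.698 g/mol.
1.40 Mg → 1.4000 mol MgO per formula unit; M(MgO) = 40.304, so MgO mass = 56.426 g.
56.426/219.698 × 100 = 25.68 wt%.

25.68 wt%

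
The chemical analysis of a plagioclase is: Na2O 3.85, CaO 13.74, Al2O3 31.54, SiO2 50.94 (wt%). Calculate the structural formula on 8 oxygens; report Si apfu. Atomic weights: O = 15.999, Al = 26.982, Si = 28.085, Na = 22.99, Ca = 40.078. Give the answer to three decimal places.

3.85 wt% Na2O ÷ 61.979 g/mol = 0.06212 mol, giving 0.12424 Na and 0.06212 O.
13.74 wt% CaO ÷ 56.077 g/mol = 0.24502 mol, giving 0.24502 Ca and 0.24502 O.
31.54 wt% Al2O3 ÷ 101.961 g/mol = 0.30933 mol, giving 0.61866 Al and 0.92799 O.
50.94 wt% SiO2 ÷ 60.083 g/mol = 0.84783 mol, giving 0.84783 Si and 1.69566 O.
Oxygen sums to 2.93079; scaling by 8/2.93079 = 2.72964 puts the formula on 8 O.
Si: 0.84783 × 2.72964 = 2.314 atoms per formula unit.

2.314 Si apfu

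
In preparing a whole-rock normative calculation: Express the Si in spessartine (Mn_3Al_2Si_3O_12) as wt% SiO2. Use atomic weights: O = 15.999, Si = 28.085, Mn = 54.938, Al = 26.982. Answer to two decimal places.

36.41 wt%

M(Mn_3Al_2Si_3O_12) = 495.021 g/mol; M(SiO2) = 60.083 g/mol.
Moles SiO2 per formula unit = 3 Si ÷ 1 = 3.0000.
SiO2 fraction = (3.0000 × 60.083) / 495.021 = 180.249/495.021 = 0.3641.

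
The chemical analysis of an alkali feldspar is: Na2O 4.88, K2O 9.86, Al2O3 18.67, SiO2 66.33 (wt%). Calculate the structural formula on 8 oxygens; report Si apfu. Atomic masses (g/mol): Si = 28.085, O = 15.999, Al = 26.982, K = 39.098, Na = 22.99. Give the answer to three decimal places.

4.88 wt% Na2O ÷ 61.979 g/mol = 0.07874 mol, giving 0.15748 Na and 0.07874 O.
9.86 wt% K2O ÷ 94.195 g/mol = 0.10468 mol, giving 0.20936 K and 0.10468 O.
18.67 wt% Al2O3 ÷ 101.961 g/mol = 0.18311 mol, giving 0.36622 Al and 0.54933 O.
66.33 wt% SiO2 ÷ 60.083 g/mol = 1.10397 mol, giving 1.10397 Si and 2.20794 O.
Oxygen sums to 2.94069; scaling by 8/2.94069 = 2.72045 puts the formula on 8 O.
Si: 1.10397 × 2.72045 = 3.003 atoms per formula unit.

3.003 Si apfu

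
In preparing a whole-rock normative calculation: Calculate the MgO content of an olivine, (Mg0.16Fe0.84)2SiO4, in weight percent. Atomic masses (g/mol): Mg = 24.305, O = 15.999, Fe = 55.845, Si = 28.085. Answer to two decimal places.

6.66 wt%

M((Mg0.16Fe0.84)2SiO4) = 193.678 g/mol; M(MgO) = 40.304 g/mol.
Moles MgO per formula unit = 0.32 Mg ÷ 1 = 0.3200.
MgO fraction = (0.3200 × 40.304) / 193.678 = 12.897/193.678 = 0.0666.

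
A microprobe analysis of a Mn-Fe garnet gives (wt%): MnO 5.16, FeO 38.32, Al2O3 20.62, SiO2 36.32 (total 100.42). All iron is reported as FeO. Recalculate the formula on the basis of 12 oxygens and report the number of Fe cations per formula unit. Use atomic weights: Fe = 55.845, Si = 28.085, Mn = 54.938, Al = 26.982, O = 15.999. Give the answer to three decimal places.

MnO (M=70.937): mol = 0.07274; Mn = 0.07274, O = 0.07274.
FeO (M=71.844): mol = 0.53338; Fe = 0.53338, O = 0.53338.
Al2O3 (M=101.961): mol = 0.20223; Al = 0.40446, O = 0.60669.
SiO2 (M=60.083): mol = 0.60450; Si = 0.60450, O = 1.20900.
ΣO = 2.42181; factor = 12/ΣO = 4.95497.
Fe apfu = 0.53338 × 4.95497 = 2.643.

2.643 Fe apfu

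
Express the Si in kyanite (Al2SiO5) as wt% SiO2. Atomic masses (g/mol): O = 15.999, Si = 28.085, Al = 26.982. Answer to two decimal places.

37.08 wt%

Molar mass of Al2SiO5 = 2*26.982 + 1*28.085 + 5*15.999 = 162.044 g/mol.
Each formula unit contains 1 Si, equivalent to 1/1 = 1.0000 mol SiO2.
M(SiO2) = 1×28.085 + 2×15.999 = 60.083 g/mol.
Mass of SiO2 per formula unit = 1.0000 × 60.083 = 60.083 g.
SiO2 wt% = 60.083 / 162.044 × 100 = 37.08%.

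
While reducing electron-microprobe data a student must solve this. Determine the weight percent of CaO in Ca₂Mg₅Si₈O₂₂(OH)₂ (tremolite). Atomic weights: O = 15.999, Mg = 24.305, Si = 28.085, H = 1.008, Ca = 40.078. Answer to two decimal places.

M(Ca₂Mg₅Si₈O₂₂(OH)₂) = 812.353 g/mol; M(CaO) = 56.077 g/mol.
Moles CaO per formula unit = 2 Ca ÷ 1 = 2.0000.
CaO fraction = (2.0000 × 56.077) / 812.353 = 112.154/812.353 = 0.1381.

13.81 wt%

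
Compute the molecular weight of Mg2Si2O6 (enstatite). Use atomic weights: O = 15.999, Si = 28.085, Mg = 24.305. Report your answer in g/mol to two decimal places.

200.77 g/mol

M = 2*24.305 + 2*28.085 + 6*15.999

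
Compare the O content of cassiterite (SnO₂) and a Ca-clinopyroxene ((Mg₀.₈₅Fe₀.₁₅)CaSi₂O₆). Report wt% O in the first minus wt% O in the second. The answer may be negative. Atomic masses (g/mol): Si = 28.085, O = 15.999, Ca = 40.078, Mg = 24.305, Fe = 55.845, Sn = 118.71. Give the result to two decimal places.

-22.15 percentage points

M(SnO₂) = 150.708 g/mol, so wt% O = 31.998/150.708 × 100 = 21.23%.
M((Mg₀.₈₅Fe₀.₁₅)CaSi₂O₆) = 221.278 g/mol, so wt% O = 95.994/221.278 × 100 = 43.38%.
21.23 − 43.38 = -22.15 pp.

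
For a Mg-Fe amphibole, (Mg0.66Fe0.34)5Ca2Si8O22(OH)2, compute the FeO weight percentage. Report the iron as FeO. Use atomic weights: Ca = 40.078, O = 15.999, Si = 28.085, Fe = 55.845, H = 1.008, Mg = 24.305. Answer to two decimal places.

14.10 wt%

Formula mass = 865.971 g/mol.
1.70 Fe → 1.7000 mol FeO per formula unit; M(FeO) = 71.844, so FeO mass = 122.135 g.
122.135/865.971 × 100 = 14.10 wt%.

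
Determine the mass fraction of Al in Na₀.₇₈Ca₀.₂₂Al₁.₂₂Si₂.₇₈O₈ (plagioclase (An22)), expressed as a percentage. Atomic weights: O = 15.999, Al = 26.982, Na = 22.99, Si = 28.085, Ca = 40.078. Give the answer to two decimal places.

12.39 mass %

Formula mass = 0.78·22.99 + 0.22·40.078 + 1.22·26.982 + 2.78·28.085 + 8·15.999 = 265.736 g/mol, of which 32.918 g is Al.
So Al makes up 32.918/265.736 = 0.1239 of the mass, i.e. 12.39%.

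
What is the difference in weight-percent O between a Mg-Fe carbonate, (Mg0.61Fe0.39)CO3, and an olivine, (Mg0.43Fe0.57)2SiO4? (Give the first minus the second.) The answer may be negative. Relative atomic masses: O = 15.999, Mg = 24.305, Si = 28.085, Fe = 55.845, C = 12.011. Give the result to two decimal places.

First mineral: 47.997 g O in 96.614 g formula = 49.68 wt% O.
Second mineral: 63.996 g O in 176.647 g formula = 36.23 wt% O.
49.68% − 36.23% gives a difference of 13.45 percentage points.

13.45 percentage points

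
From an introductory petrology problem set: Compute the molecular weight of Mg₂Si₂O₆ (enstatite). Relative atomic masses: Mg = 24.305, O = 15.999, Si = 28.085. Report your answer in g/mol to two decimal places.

200.77 g/mol

Mg: 2 × 24.305 = 48.6100
Si: 2 × 28.085 = 56.1700
O: 6 × 15.999 = 95.9940
Summing the contributions gives the formula mass.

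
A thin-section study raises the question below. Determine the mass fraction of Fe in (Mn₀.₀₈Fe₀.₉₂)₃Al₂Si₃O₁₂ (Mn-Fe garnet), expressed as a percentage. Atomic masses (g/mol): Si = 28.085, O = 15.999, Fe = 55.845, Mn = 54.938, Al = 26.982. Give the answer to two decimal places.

30.98 wt%

M((Mn₀.₀₈Fe₀.₉₂)₃Al₂Si₃O₁₂) = 497.524 g/mol.
Fe contributes 2.76 × 55.845 = 154.132 g per mole.
154.132/497.524 = 0.3098 → 30.98%.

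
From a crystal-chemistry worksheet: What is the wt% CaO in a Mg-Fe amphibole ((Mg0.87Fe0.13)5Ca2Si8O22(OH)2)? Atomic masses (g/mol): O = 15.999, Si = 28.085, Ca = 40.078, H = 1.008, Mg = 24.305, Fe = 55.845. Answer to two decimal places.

13.47 wt%

M((Mg0.87Fe0.13)5Ca2Si8O22(OH)2) = 832.854 g/mol; M(CaO) = 56.077 g/mol.
Moles CaO per formula unit = 2 Ca ÷ 1 = 2.0000.
CaO fraction = (2.0000 × 56.077) / 832.854 = 112.154/832.854 = 0.1347.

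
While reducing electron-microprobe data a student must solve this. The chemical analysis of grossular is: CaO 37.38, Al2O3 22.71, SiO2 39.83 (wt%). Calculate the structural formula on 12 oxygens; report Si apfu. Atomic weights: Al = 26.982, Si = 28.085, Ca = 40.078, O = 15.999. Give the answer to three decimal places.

2.990 Si apfu

CaO: 37.38/56.077 = 0.66658 mol → 0.66658 mol Ca, 0.66658 mol O.
Al2O3: 22.71/101.961 = 0.22273 mol → 0.44546 mol Al, 0.66819 mol O.
SiO2: 39.83/60.083 = 0.66292 mol → 0.66292 mol Si, 1.32584 mol O.
Total oxygen = 2.66061 mol. Normalization factor = 12/2.66061 = 4.51024.
Si per 12 O = 0.66292 × 4.51024 = 2.990.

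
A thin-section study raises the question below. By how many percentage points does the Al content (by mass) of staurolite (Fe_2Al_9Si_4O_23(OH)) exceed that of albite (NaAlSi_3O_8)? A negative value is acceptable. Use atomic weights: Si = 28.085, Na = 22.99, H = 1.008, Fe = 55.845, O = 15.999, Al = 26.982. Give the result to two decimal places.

First mineral: 242.838 g Al in 851.852 g formula = 28.51 wt% Al.
Second mineral: 26.982 g Al in 262.219 g formula = 10.29 wt% Al.
28.51% − 10.29% gives a difference of 18.22 percentage points.

18.22 percentage points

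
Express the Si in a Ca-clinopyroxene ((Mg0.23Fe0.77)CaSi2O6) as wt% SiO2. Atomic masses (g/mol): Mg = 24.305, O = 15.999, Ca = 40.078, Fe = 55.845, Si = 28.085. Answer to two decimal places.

49.90 wt%

Molar mass of (Mg0.23Fe0.77)CaSi2O6 = 0.23×24.305 + 0.77×55.845 + 1×40.078 + 2×28.085 + 6×15.999 = 240.833 g/mol.
Each formula unit contains 2 Si, equivalent to 2/1 = 2.0000 mol SiO2.
M(SiO2) = 1×28.085 + 2×15.999 = 60.083 g/mol.
Mass of SiO2 per formula unit = 2.0000 × 60.083 = 120.166 g.
SiO2 wt% = 120.166 / 240.833 × 100 = 49.90%.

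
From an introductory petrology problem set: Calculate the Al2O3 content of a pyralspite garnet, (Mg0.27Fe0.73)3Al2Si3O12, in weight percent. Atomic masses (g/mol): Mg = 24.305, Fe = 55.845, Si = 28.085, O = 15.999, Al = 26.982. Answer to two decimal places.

21.59 wt%

M((Mg0.27Fe0.73)3Al2Si3O12) = 472.195 g/mol; M(Al2O3) = 101.961 g/mol.
Moles Al2O3 per formula unit = 2 Al ÷ 2 = 1.0000.
Al2O3 fraction = (1.0000 × 101.961) / 472.195 = 101.961/472.195 = 0.2159.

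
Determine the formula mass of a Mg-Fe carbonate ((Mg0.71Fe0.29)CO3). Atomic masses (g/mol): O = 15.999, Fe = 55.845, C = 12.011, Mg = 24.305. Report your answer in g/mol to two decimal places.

M = 0.71·24.305 + 0.29·55.845 + 1·12.011 + 3·15.999

93.46 g/mol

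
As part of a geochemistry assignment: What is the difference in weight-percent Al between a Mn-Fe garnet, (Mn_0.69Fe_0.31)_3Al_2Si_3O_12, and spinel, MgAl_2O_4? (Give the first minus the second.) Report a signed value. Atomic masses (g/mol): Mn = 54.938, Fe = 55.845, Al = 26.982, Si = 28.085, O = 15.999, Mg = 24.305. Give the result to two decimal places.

First mineral: 53.964 g Al in 495.865 g formula = 10.88 wt% Al.
Second mineral: 53.964 g Al in 142.265 g formula = 37.93 wt% Al.
10.88% − 37.93% gives a difference of -27.05 percentage points.

-27.05 percentage points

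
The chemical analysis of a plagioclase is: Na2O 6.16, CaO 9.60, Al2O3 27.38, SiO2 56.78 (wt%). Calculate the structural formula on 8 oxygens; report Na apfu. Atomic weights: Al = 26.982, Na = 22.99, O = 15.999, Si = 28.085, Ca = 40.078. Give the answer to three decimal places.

Na2O: 6.16/61.979 = 0.09939 mol → 0.19878 mol Na, 0.09939 mol O.
CaO: 9.60/56.077 = 0.17119 mol → 0.17119 mol Ca, 0.17119 mol O.
Al2O3: 27.38/101.961 = 0.26853 mol → 0.53706 mol Al, 0.80559 mol O.
SiO2: 56.78/60.083 = 0.94503 mol → 0.94503 mol Si, 1.89006 mol O.
Total oxygen = 2.96623 mol. Normalization factor = 8/2.96623 = 2.69703.
Na per 8 O = 0.19878 × 2.69703 = 0.536.

0.536 Na apfu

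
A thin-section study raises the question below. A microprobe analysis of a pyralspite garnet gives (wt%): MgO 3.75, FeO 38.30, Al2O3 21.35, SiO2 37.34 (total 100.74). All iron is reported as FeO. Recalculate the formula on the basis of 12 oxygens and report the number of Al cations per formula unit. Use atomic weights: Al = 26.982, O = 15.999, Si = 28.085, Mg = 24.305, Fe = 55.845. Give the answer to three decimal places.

2.012 Al apfu

3.75 wt% MgO ÷ 40.304 g/mol = 0.09304 mol, giving 0.09304 Mg and 0.09304 O.
38.30 wt% FeO ÷ 71.844 g/mol = 0.53310 mol, giving 0.53310 Fe and 0.53310 O.
21.35 wt% Al2O3 ÷ 101.961 g/mol = 0.20939 mol, giving 0.41878 Al and 0.62817 O.
37.34 wt% SiO2 ÷ 60.083 g/mol = 0.62147 mol, giving 0.62147 Si and 1.24294 O.
Oxygen sums to 2.49725; scaling by 12/2.49725 = 4.80529 puts the formula on 12 O.
Al: 0.41878 × 4.80529 = 2.012 atoms per formula unit.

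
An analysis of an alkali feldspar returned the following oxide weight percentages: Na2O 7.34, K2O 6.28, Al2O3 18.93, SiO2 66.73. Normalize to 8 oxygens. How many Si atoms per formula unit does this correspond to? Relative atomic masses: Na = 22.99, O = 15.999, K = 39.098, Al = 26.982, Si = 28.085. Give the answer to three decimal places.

2.998 Si apfu

7.34 wt% Na2O ÷ 61.979 g/mol = 0.11843 mol, giving 0.23686 Na and 0.11843 O.
6.28 wt% K2O ÷ 94.195 g/mol = 0.06667 mol, giving 0.13334 K and 0.06667 O.
18.93 wt% Al2O3 ÷ 101.961 g/mol = 0.18566 mol, giving 0.37132 Al and 0.55698 O.
66.73 wt% SiO2 ÷ 60.083 g/mol = 1.11063 mol, giving 1.11063 Si and 2.22126 O.
Oxygen sums to 2.96334; scaling by 8/2.96334 = 2.69966 puts the formula on 8 O.
Si: 1.11063 × 2.69966 = 2.998 atoms per formula unit.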